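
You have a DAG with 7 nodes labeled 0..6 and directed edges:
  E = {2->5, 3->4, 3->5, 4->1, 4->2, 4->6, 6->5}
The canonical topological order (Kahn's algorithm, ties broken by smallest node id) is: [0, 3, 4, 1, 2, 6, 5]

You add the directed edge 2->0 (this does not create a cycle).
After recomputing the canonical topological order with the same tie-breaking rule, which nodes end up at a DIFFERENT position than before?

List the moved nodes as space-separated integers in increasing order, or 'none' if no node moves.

Old toposort: [0, 3, 4, 1, 2, 6, 5]
Added edge 2->0
Recompute Kahn (smallest-id tiebreak):
  initial in-degrees: [1, 1, 1, 0, 1, 3, 1]
  ready (indeg=0): [3]
  pop 3: indeg[4]->0; indeg[5]->2 | ready=[4] | order so far=[3]
  pop 4: indeg[1]->0; indeg[2]->0; indeg[6]->0 | ready=[1, 2, 6] | order so far=[3, 4]
  pop 1: no out-edges | ready=[2, 6] | order so far=[3, 4, 1]
  pop 2: indeg[0]->0; indeg[5]->1 | ready=[0, 6] | order so far=[3, 4, 1, 2]
  pop 0: no out-edges | ready=[6] | order so far=[3, 4, 1, 2, 0]
  pop 6: indeg[5]->0 | ready=[5] | order so far=[3, 4, 1, 2, 0, 6]
  pop 5: no out-edges | ready=[] | order so far=[3, 4, 1, 2, 0, 6, 5]
New canonical toposort: [3, 4, 1, 2, 0, 6, 5]
Compare positions:
  Node 0: index 0 -> 4 (moved)
  Node 1: index 3 -> 2 (moved)
  Node 2: index 4 -> 3 (moved)
  Node 3: index 1 -> 0 (moved)
  Node 4: index 2 -> 1 (moved)
  Node 5: index 6 -> 6 (same)
  Node 6: index 5 -> 5 (same)
Nodes that changed position: 0 1 2 3 4

Answer: 0 1 2 3 4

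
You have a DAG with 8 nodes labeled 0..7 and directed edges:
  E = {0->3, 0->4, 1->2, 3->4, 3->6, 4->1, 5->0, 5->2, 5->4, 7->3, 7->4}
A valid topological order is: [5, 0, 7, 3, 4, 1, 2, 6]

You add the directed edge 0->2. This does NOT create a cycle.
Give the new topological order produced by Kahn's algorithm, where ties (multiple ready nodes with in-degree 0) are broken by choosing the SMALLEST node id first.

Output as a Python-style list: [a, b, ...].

Answer: [5, 0, 7, 3, 4, 1, 2, 6]

Derivation:
Old toposort: [5, 0, 7, 3, 4, 1, 2, 6]
Added edge: 0->2
Position of 0 (1) < position of 2 (6). Old order still valid.
Run Kahn's algorithm (break ties by smallest node id):
  initial in-degrees: [1, 1, 3, 2, 4, 0, 1, 0]
  ready (indeg=0): [5, 7]
  pop 5: indeg[0]->0; indeg[2]->2; indeg[4]->3 | ready=[0, 7] | order so far=[5]
  pop 0: indeg[2]->1; indeg[3]->1; indeg[4]->2 | ready=[7] | order so far=[5, 0]
  pop 7: indeg[3]->0; indeg[4]->1 | ready=[3] | order so far=[5, 0, 7]
  pop 3: indeg[4]->0; indeg[6]->0 | ready=[4, 6] | order so far=[5, 0, 7, 3]
  pop 4: indeg[1]->0 | ready=[1, 6] | order so far=[5, 0, 7, 3, 4]
  pop 1: indeg[2]->0 | ready=[2, 6] | order so far=[5, 0, 7, 3, 4, 1]
  pop 2: no out-edges | ready=[6] | order so far=[5, 0, 7, 3, 4, 1, 2]
  pop 6: no out-edges | ready=[] | order so far=[5, 0, 7, 3, 4, 1, 2, 6]
  Result: [5, 0, 7, 3, 4, 1, 2, 6]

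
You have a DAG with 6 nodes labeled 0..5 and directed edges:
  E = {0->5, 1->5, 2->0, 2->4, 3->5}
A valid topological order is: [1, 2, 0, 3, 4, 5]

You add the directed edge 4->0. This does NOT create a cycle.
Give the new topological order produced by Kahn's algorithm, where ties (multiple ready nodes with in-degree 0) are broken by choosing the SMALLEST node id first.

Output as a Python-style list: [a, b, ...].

Old toposort: [1, 2, 0, 3, 4, 5]
Added edge: 4->0
Position of 4 (4) > position of 0 (2). Must reorder: 4 must now come before 0.
Run Kahn's algorithm (break ties by smallest node id):
  initial in-degrees: [2, 0, 0, 0, 1, 3]
  ready (indeg=0): [1, 2, 3]
  pop 1: indeg[5]->2 | ready=[2, 3] | order so far=[1]
  pop 2: indeg[0]->1; indeg[4]->0 | ready=[3, 4] | order so far=[1, 2]
  pop 3: indeg[5]->1 | ready=[4] | order so far=[1, 2, 3]
  pop 4: indeg[0]->0 | ready=[0] | order so far=[1, 2, 3, 4]
  pop 0: indeg[5]->0 | ready=[5] | order so far=[1, 2, 3, 4, 0]
  pop 5: no out-edges | ready=[] | order so far=[1, 2, 3, 4, 0, 5]
  Result: [1, 2, 3, 4, 0, 5]

Answer: [1, 2, 3, 4, 0, 5]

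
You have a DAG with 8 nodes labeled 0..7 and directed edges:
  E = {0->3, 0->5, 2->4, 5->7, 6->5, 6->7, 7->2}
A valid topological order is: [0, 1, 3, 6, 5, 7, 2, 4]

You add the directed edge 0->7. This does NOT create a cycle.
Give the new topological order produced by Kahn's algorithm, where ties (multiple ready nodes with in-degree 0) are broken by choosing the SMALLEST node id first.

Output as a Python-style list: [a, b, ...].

Old toposort: [0, 1, 3, 6, 5, 7, 2, 4]
Added edge: 0->7
Position of 0 (0) < position of 7 (5). Old order still valid.
Run Kahn's algorithm (break ties by smallest node id):
  initial in-degrees: [0, 0, 1, 1, 1, 2, 0, 3]
  ready (indeg=0): [0, 1, 6]
  pop 0: indeg[3]->0; indeg[5]->1; indeg[7]->2 | ready=[1, 3, 6] | order so far=[0]
  pop 1: no out-edges | ready=[3, 6] | order so far=[0, 1]
  pop 3: no out-edges | ready=[6] | order so far=[0, 1, 3]
  pop 6: indeg[5]->0; indeg[7]->1 | ready=[5] | order so far=[0, 1, 3, 6]
  pop 5: indeg[7]->0 | ready=[7] | order so far=[0, 1, 3, 6, 5]
  pop 7: indeg[2]->0 | ready=[2] | order so far=[0, 1, 3, 6, 5, 7]
  pop 2: indeg[4]->0 | ready=[4] | order so far=[0, 1, 3, 6, 5, 7, 2]
  pop 4: no out-edges | ready=[] | order so far=[0, 1, 3, 6, 5, 7, 2, 4]
  Result: [0, 1, 3, 6, 5, 7, 2, 4]

Answer: [0, 1, 3, 6, 5, 7, 2, 4]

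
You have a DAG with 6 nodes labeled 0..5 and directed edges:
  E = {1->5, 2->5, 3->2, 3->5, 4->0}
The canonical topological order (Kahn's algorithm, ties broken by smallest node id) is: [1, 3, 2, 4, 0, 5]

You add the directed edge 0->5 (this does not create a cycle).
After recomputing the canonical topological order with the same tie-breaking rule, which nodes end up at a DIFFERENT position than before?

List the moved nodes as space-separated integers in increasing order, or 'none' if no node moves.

Answer: none

Derivation:
Old toposort: [1, 3, 2, 4, 0, 5]
Added edge 0->5
Recompute Kahn (smallest-id tiebreak):
  initial in-degrees: [1, 0, 1, 0, 0, 4]
  ready (indeg=0): [1, 3, 4]
  pop 1: indeg[5]->3 | ready=[3, 4] | order so far=[1]
  pop 3: indeg[2]->0; indeg[5]->2 | ready=[2, 4] | order so far=[1, 3]
  pop 2: indeg[5]->1 | ready=[4] | order so far=[1, 3, 2]
  pop 4: indeg[0]->0 | ready=[0] | order so far=[1, 3, 2, 4]
  pop 0: indeg[5]->0 | ready=[5] | order so far=[1, 3, 2, 4, 0]
  pop 5: no out-edges | ready=[] | order so far=[1, 3, 2, 4, 0, 5]
New canonical toposort: [1, 3, 2, 4, 0, 5]
Compare positions:
  Node 0: index 4 -> 4 (same)
  Node 1: index 0 -> 0 (same)
  Node 2: index 2 -> 2 (same)
  Node 3: index 1 -> 1 (same)
  Node 4: index 3 -> 3 (same)
  Node 5: index 5 -> 5 (same)
Nodes that changed position: none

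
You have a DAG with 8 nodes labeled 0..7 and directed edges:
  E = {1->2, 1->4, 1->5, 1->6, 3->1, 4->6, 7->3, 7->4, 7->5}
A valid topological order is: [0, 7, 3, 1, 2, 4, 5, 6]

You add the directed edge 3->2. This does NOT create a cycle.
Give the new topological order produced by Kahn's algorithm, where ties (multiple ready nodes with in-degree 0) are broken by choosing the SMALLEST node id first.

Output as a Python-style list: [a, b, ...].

Answer: [0, 7, 3, 1, 2, 4, 5, 6]

Derivation:
Old toposort: [0, 7, 3, 1, 2, 4, 5, 6]
Added edge: 3->2
Position of 3 (2) < position of 2 (4). Old order still valid.
Run Kahn's algorithm (break ties by smallest node id):
  initial in-degrees: [0, 1, 2, 1, 2, 2, 2, 0]
  ready (indeg=0): [0, 7]
  pop 0: no out-edges | ready=[7] | order so far=[0]
  pop 7: indeg[3]->0; indeg[4]->1; indeg[5]->1 | ready=[3] | order so far=[0, 7]
  pop 3: indeg[1]->0; indeg[2]->1 | ready=[1] | order so far=[0, 7, 3]
  pop 1: indeg[2]->0; indeg[4]->0; indeg[5]->0; indeg[6]->1 | ready=[2, 4, 5] | order so far=[0, 7, 3, 1]
  pop 2: no out-edges | ready=[4, 5] | order so far=[0, 7, 3, 1, 2]
  pop 4: indeg[6]->0 | ready=[5, 6] | order so far=[0, 7, 3, 1, 2, 4]
  pop 5: no out-edges | ready=[6] | order so far=[0, 7, 3, 1, 2, 4, 5]
  pop 6: no out-edges | ready=[] | order so far=[0, 7, 3, 1, 2, 4, 5, 6]
  Result: [0, 7, 3, 1, 2, 4, 5, 6]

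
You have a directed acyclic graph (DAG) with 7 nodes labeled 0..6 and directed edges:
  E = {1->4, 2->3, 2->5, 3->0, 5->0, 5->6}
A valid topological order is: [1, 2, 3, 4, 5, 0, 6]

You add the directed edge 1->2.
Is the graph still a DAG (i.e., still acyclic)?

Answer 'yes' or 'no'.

Answer: yes

Derivation:
Given toposort: [1, 2, 3, 4, 5, 0, 6]
Position of 1: index 0; position of 2: index 1
New edge 1->2: forward
Forward edge: respects the existing order. Still a DAG, same toposort still valid.
Still a DAG? yes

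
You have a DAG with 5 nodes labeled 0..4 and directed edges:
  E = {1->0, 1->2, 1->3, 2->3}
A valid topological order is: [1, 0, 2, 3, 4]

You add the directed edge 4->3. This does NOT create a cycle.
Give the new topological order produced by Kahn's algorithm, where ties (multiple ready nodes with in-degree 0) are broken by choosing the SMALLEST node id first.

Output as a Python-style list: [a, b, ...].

Answer: [1, 0, 2, 4, 3]

Derivation:
Old toposort: [1, 0, 2, 3, 4]
Added edge: 4->3
Position of 4 (4) > position of 3 (3). Must reorder: 4 must now come before 3.
Run Kahn's algorithm (break ties by smallest node id):
  initial in-degrees: [1, 0, 1, 3, 0]
  ready (indeg=0): [1, 4]
  pop 1: indeg[0]->0; indeg[2]->0; indeg[3]->2 | ready=[0, 2, 4] | order so far=[1]
  pop 0: no out-edges | ready=[2, 4] | order so far=[1, 0]
  pop 2: indeg[3]->1 | ready=[4] | order so far=[1, 0, 2]
  pop 4: indeg[3]->0 | ready=[3] | order so far=[1, 0, 2, 4]
  pop 3: no out-edges | ready=[] | order so far=[1, 0, 2, 4, 3]
  Result: [1, 0, 2, 4, 3]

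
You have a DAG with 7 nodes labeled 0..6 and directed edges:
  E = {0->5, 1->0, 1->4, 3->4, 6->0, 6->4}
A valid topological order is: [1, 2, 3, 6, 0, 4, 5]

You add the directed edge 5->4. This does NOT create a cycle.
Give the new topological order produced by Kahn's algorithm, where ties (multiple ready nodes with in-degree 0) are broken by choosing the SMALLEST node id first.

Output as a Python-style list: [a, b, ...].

Answer: [1, 2, 3, 6, 0, 5, 4]

Derivation:
Old toposort: [1, 2, 3, 6, 0, 4, 5]
Added edge: 5->4
Position of 5 (6) > position of 4 (5). Must reorder: 5 must now come before 4.
Run Kahn's algorithm (break ties by smallest node id):
  initial in-degrees: [2, 0, 0, 0, 4, 1, 0]
  ready (indeg=0): [1, 2, 3, 6]
  pop 1: indeg[0]->1; indeg[4]->3 | ready=[2, 3, 6] | order so far=[1]
  pop 2: no out-edges | ready=[3, 6] | order so far=[1, 2]
  pop 3: indeg[4]->2 | ready=[6] | order so far=[1, 2, 3]
  pop 6: indeg[0]->0; indeg[4]->1 | ready=[0] | order so far=[1, 2, 3, 6]
  pop 0: indeg[5]->0 | ready=[5] | order so far=[1, 2, 3, 6, 0]
  pop 5: indeg[4]->0 | ready=[4] | order so far=[1, 2, 3, 6, 0, 5]
  pop 4: no out-edges | ready=[] | order so far=[1, 2, 3, 6, 0, 5, 4]
  Result: [1, 2, 3, 6, 0, 5, 4]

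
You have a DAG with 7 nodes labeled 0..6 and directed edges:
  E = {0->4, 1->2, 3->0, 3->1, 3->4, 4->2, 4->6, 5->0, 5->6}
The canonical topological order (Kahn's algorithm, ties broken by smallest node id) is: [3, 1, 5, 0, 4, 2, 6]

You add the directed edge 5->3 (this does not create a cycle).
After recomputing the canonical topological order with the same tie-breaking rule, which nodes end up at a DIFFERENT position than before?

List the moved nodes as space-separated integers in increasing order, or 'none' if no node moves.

Old toposort: [3, 1, 5, 0, 4, 2, 6]
Added edge 5->3
Recompute Kahn (smallest-id tiebreak):
  initial in-degrees: [2, 1, 2, 1, 2, 0, 2]
  ready (indeg=0): [5]
  pop 5: indeg[0]->1; indeg[3]->0; indeg[6]->1 | ready=[3] | order so far=[5]
  pop 3: indeg[0]->0; indeg[1]->0; indeg[4]->1 | ready=[0, 1] | order so far=[5, 3]
  pop 0: indeg[4]->0 | ready=[1, 4] | order so far=[5, 3, 0]
  pop 1: indeg[2]->1 | ready=[4] | order so far=[5, 3, 0, 1]
  pop 4: indeg[2]->0; indeg[6]->0 | ready=[2, 6] | order so far=[5, 3, 0, 1, 4]
  pop 2: no out-edges | ready=[6] | order so far=[5, 3, 0, 1, 4, 2]
  pop 6: no out-edges | ready=[] | order so far=[5, 3, 0, 1, 4, 2, 6]
New canonical toposort: [5, 3, 0, 1, 4, 2, 6]
Compare positions:
  Node 0: index 3 -> 2 (moved)
  Node 1: index 1 -> 3 (moved)
  Node 2: index 5 -> 5 (same)
  Node 3: index 0 -> 1 (moved)
  Node 4: index 4 -> 4 (same)
  Node 5: index 2 -> 0 (moved)
  Node 6: index 6 -> 6 (same)
Nodes that changed position: 0 1 3 5

Answer: 0 1 3 5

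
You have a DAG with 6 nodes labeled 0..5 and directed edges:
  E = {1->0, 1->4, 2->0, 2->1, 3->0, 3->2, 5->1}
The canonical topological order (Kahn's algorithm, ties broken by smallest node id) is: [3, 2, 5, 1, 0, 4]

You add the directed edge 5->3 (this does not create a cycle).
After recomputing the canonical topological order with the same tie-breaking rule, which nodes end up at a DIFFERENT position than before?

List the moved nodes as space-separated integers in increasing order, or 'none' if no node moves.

Old toposort: [3, 2, 5, 1, 0, 4]
Added edge 5->3
Recompute Kahn (smallest-id tiebreak):
  initial in-degrees: [3, 2, 1, 1, 1, 0]
  ready (indeg=0): [5]
  pop 5: indeg[1]->1; indeg[3]->0 | ready=[3] | order so far=[5]
  pop 3: indeg[0]->2; indeg[2]->0 | ready=[2] | order so far=[5, 3]
  pop 2: indeg[0]->1; indeg[1]->0 | ready=[1] | order so far=[5, 3, 2]
  pop 1: indeg[0]->0; indeg[4]->0 | ready=[0, 4] | order so far=[5, 3, 2, 1]
  pop 0: no out-edges | ready=[4] | order so far=[5, 3, 2, 1, 0]
  pop 4: no out-edges | ready=[] | order so far=[5, 3, 2, 1, 0, 4]
New canonical toposort: [5, 3, 2, 1, 0, 4]
Compare positions:
  Node 0: index 4 -> 4 (same)
  Node 1: index 3 -> 3 (same)
  Node 2: index 1 -> 2 (moved)
  Node 3: index 0 -> 1 (moved)
  Node 4: index 5 -> 5 (same)
  Node 5: index 2 -> 0 (moved)
Nodes that changed position: 2 3 5

Answer: 2 3 5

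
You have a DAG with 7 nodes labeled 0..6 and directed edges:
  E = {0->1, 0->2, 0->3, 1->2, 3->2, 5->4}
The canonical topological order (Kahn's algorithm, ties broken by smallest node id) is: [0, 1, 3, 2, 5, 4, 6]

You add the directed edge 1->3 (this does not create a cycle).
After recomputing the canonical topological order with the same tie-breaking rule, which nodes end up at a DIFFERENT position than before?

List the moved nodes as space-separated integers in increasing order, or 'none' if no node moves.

Answer: none

Derivation:
Old toposort: [0, 1, 3, 2, 5, 4, 6]
Added edge 1->3
Recompute Kahn (smallest-id tiebreak):
  initial in-degrees: [0, 1, 3, 2, 1, 0, 0]
  ready (indeg=0): [0, 5, 6]
  pop 0: indeg[1]->0; indeg[2]->2; indeg[3]->1 | ready=[1, 5, 6] | order so far=[0]
  pop 1: indeg[2]->1; indeg[3]->0 | ready=[3, 5, 6] | order so far=[0, 1]
  pop 3: indeg[2]->0 | ready=[2, 5, 6] | order so far=[0, 1, 3]
  pop 2: no out-edges | ready=[5, 6] | order so far=[0, 1, 3, 2]
  pop 5: indeg[4]->0 | ready=[4, 6] | order so far=[0, 1, 3, 2, 5]
  pop 4: no out-edges | ready=[6] | order so far=[0, 1, 3, 2, 5, 4]
  pop 6: no out-edges | ready=[] | order so far=[0, 1, 3, 2, 5, 4, 6]
New canonical toposort: [0, 1, 3, 2, 5, 4, 6]
Compare positions:
  Node 0: index 0 -> 0 (same)
  Node 1: index 1 -> 1 (same)
  Node 2: index 3 -> 3 (same)
  Node 3: index 2 -> 2 (same)
  Node 4: index 5 -> 5 (same)
  Node 5: index 4 -> 4 (same)
  Node 6: index 6 -> 6 (same)
Nodes that changed position: none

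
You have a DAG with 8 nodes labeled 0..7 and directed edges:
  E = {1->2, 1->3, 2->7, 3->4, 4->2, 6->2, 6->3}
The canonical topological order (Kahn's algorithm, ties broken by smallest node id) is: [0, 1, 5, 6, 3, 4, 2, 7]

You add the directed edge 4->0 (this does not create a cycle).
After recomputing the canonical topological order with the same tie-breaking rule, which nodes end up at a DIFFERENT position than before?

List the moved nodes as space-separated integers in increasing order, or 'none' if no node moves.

Old toposort: [0, 1, 5, 6, 3, 4, 2, 7]
Added edge 4->0
Recompute Kahn (smallest-id tiebreak):
  initial in-degrees: [1, 0, 3, 2, 1, 0, 0, 1]
  ready (indeg=0): [1, 5, 6]
  pop 1: indeg[2]->2; indeg[3]->1 | ready=[5, 6] | order so far=[1]
  pop 5: no out-edges | ready=[6] | order so far=[1, 5]
  pop 6: indeg[2]->1; indeg[3]->0 | ready=[3] | order so far=[1, 5, 6]
  pop 3: indeg[4]->0 | ready=[4] | order so far=[1, 5, 6, 3]
  pop 4: indeg[0]->0; indeg[2]->0 | ready=[0, 2] | order so far=[1, 5, 6, 3, 4]
  pop 0: no out-edges | ready=[2] | order so far=[1, 5, 6, 3, 4, 0]
  pop 2: indeg[7]->0 | ready=[7] | order so far=[1, 5, 6, 3, 4, 0, 2]
  pop 7: no out-edges | ready=[] | order so far=[1, 5, 6, 3, 4, 0, 2, 7]
New canonical toposort: [1, 5, 6, 3, 4, 0, 2, 7]
Compare positions:
  Node 0: index 0 -> 5 (moved)
  Node 1: index 1 -> 0 (moved)
  Node 2: index 6 -> 6 (same)
  Node 3: index 4 -> 3 (moved)
  Node 4: index 5 -> 4 (moved)
  Node 5: index 2 -> 1 (moved)
  Node 6: index 3 -> 2 (moved)
  Node 7: index 7 -> 7 (same)
Nodes that changed position: 0 1 3 4 5 6

Answer: 0 1 3 4 5 6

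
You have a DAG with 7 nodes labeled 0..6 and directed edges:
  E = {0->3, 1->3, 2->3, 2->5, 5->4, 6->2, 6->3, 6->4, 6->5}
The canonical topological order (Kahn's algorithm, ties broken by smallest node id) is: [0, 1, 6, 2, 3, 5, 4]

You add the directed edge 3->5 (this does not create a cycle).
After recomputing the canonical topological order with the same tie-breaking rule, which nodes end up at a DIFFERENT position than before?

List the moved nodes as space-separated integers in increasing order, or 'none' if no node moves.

Old toposort: [0, 1, 6, 2, 3, 5, 4]
Added edge 3->5
Recompute Kahn (smallest-id tiebreak):
  initial in-degrees: [0, 0, 1, 4, 2, 3, 0]
  ready (indeg=0): [0, 1, 6]
  pop 0: indeg[3]->3 | ready=[1, 6] | order so far=[0]
  pop 1: indeg[3]->2 | ready=[6] | order so far=[0, 1]
  pop 6: indeg[2]->0; indeg[3]->1; indeg[4]->1; indeg[5]->2 | ready=[2] | order so far=[0, 1, 6]
  pop 2: indeg[3]->0; indeg[5]->1 | ready=[3] | order so far=[0, 1, 6, 2]
  pop 3: indeg[5]->0 | ready=[5] | order so far=[0, 1, 6, 2, 3]
  pop 5: indeg[4]->0 | ready=[4] | order so far=[0, 1, 6, 2, 3, 5]
  pop 4: no out-edges | ready=[] | order so far=[0, 1, 6, 2, 3, 5, 4]
New canonical toposort: [0, 1, 6, 2, 3, 5, 4]
Compare positions:
  Node 0: index 0 -> 0 (same)
  Node 1: index 1 -> 1 (same)
  Node 2: index 3 -> 3 (same)
  Node 3: index 4 -> 4 (same)
  Node 4: index 6 -> 6 (same)
  Node 5: index 5 -> 5 (same)
  Node 6: index 2 -> 2 (same)
Nodes that changed position: none

Answer: none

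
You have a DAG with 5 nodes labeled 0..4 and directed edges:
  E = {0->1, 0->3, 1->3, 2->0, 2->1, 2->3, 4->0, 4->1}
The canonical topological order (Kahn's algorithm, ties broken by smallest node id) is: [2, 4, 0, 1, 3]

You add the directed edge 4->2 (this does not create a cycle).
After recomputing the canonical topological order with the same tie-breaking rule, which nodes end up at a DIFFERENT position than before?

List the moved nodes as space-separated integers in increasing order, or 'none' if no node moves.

Answer: 2 4

Derivation:
Old toposort: [2, 4, 0, 1, 3]
Added edge 4->2
Recompute Kahn (smallest-id tiebreak):
  initial in-degrees: [2, 3, 1, 3, 0]
  ready (indeg=0): [4]
  pop 4: indeg[0]->1; indeg[1]->2; indeg[2]->0 | ready=[2] | order so far=[4]
  pop 2: indeg[0]->0; indeg[1]->1; indeg[3]->2 | ready=[0] | order so far=[4, 2]
  pop 0: indeg[1]->0; indeg[3]->1 | ready=[1] | order so far=[4, 2, 0]
  pop 1: indeg[3]->0 | ready=[3] | order so far=[4, 2, 0, 1]
  pop 3: no out-edges | ready=[] | order so far=[4, 2, 0, 1, 3]
New canonical toposort: [4, 2, 0, 1, 3]
Compare positions:
  Node 0: index 2 -> 2 (same)
  Node 1: index 3 -> 3 (same)
  Node 2: index 0 -> 1 (moved)
  Node 3: index 4 -> 4 (same)
  Node 4: index 1 -> 0 (moved)
Nodes that changed position: 2 4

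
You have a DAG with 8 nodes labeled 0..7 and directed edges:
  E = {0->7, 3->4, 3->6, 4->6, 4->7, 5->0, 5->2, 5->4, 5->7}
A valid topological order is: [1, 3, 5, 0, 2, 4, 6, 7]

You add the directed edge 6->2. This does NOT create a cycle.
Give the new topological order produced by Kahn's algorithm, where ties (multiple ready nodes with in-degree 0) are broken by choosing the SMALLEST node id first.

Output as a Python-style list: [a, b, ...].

Old toposort: [1, 3, 5, 0, 2, 4, 6, 7]
Added edge: 6->2
Position of 6 (6) > position of 2 (4). Must reorder: 6 must now come before 2.
Run Kahn's algorithm (break ties by smallest node id):
  initial in-degrees: [1, 0, 2, 0, 2, 0, 2, 3]
  ready (indeg=0): [1, 3, 5]
  pop 1: no out-edges | ready=[3, 5] | order so far=[1]
  pop 3: indeg[4]->1; indeg[6]->1 | ready=[5] | order so far=[1, 3]
  pop 5: indeg[0]->0; indeg[2]->1; indeg[4]->0; indeg[7]->2 | ready=[0, 4] | order so far=[1, 3, 5]
  pop 0: indeg[7]->1 | ready=[4] | order so far=[1, 3, 5, 0]
  pop 4: indeg[6]->0; indeg[7]->0 | ready=[6, 7] | order so far=[1, 3, 5, 0, 4]
  pop 6: indeg[2]->0 | ready=[2, 7] | order so far=[1, 3, 5, 0, 4, 6]
  pop 2: no out-edges | ready=[7] | order so far=[1, 3, 5, 0, 4, 6, 2]
  pop 7: no out-edges | ready=[] | order so far=[1, 3, 5, 0, 4, 6, 2, 7]
  Result: [1, 3, 5, 0, 4, 6, 2, 7]

Answer: [1, 3, 5, 0, 4, 6, 2, 7]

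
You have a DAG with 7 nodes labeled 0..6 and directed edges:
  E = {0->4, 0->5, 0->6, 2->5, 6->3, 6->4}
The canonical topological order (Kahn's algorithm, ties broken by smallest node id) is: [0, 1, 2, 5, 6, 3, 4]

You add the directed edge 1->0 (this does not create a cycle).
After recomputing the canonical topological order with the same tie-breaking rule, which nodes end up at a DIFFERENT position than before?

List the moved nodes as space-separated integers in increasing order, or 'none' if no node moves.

Old toposort: [0, 1, 2, 5, 6, 3, 4]
Added edge 1->0
Recompute Kahn (smallest-id tiebreak):
  initial in-degrees: [1, 0, 0, 1, 2, 2, 1]
  ready (indeg=0): [1, 2]
  pop 1: indeg[0]->0 | ready=[0, 2] | order so far=[1]
  pop 0: indeg[4]->1; indeg[5]->1; indeg[6]->0 | ready=[2, 6] | order so far=[1, 0]
  pop 2: indeg[5]->0 | ready=[5, 6] | order so far=[1, 0, 2]
  pop 5: no out-edges | ready=[6] | order so far=[1, 0, 2, 5]
  pop 6: indeg[3]->0; indeg[4]->0 | ready=[3, 4] | order so far=[1, 0, 2, 5, 6]
  pop 3: no out-edges | ready=[4] | order so far=[1, 0, 2, 5, 6, 3]
  pop 4: no out-edges | ready=[] | order so far=[1, 0, 2, 5, 6, 3, 4]
New canonical toposort: [1, 0, 2, 5, 6, 3, 4]
Compare positions:
  Node 0: index 0 -> 1 (moved)
  Node 1: index 1 -> 0 (moved)
  Node 2: index 2 -> 2 (same)
  Node 3: index 5 -> 5 (same)
  Node 4: index 6 -> 6 (same)
  Node 5: index 3 -> 3 (same)
  Node 6: index 4 -> 4 (same)
Nodes that changed position: 0 1

Answer: 0 1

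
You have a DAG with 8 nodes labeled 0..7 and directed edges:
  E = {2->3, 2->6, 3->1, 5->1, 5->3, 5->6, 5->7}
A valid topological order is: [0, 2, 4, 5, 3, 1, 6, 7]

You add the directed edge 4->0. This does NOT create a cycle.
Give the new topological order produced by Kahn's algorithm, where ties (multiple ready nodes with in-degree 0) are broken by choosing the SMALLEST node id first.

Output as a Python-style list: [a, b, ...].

Answer: [2, 4, 0, 5, 3, 1, 6, 7]

Derivation:
Old toposort: [0, 2, 4, 5, 3, 1, 6, 7]
Added edge: 4->0
Position of 4 (2) > position of 0 (0). Must reorder: 4 must now come before 0.
Run Kahn's algorithm (break ties by smallest node id):
  initial in-degrees: [1, 2, 0, 2, 0, 0, 2, 1]
  ready (indeg=0): [2, 4, 5]
  pop 2: indeg[3]->1; indeg[6]->1 | ready=[4, 5] | order so far=[2]
  pop 4: indeg[0]->0 | ready=[0, 5] | order so far=[2, 4]
  pop 0: no out-edges | ready=[5] | order so far=[2, 4, 0]
  pop 5: indeg[1]->1; indeg[3]->0; indeg[6]->0; indeg[7]->0 | ready=[3, 6, 7] | order so far=[2, 4, 0, 5]
  pop 3: indeg[1]->0 | ready=[1, 6, 7] | order so far=[2, 4, 0, 5, 3]
  pop 1: no out-edges | ready=[6, 7] | order so far=[2, 4, 0, 5, 3, 1]
  pop 6: no out-edges | ready=[7] | order so far=[2, 4, 0, 5, 3, 1, 6]
  pop 7: no out-edges | ready=[] | order so far=[2, 4, 0, 5, 3, 1, 6, 7]
  Result: [2, 4, 0, 5, 3, 1, 6, 7]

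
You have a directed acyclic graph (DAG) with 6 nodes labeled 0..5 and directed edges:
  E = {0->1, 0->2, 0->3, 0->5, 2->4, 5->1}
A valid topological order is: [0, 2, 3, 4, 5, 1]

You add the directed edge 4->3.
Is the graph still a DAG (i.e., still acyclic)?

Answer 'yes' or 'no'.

Given toposort: [0, 2, 3, 4, 5, 1]
Position of 4: index 3; position of 3: index 2
New edge 4->3: backward (u after v in old order)
Backward edge: old toposort is now invalid. Check if this creates a cycle.
Does 3 already reach 4? Reachable from 3: [3]. NO -> still a DAG (reorder needed).
Still a DAG? yes

Answer: yes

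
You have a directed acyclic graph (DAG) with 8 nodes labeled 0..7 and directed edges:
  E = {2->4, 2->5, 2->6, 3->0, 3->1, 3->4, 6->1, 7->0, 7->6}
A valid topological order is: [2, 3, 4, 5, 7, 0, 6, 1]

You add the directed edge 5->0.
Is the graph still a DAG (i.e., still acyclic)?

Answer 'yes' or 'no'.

Given toposort: [2, 3, 4, 5, 7, 0, 6, 1]
Position of 5: index 3; position of 0: index 5
New edge 5->0: forward
Forward edge: respects the existing order. Still a DAG, same toposort still valid.
Still a DAG? yes

Answer: yes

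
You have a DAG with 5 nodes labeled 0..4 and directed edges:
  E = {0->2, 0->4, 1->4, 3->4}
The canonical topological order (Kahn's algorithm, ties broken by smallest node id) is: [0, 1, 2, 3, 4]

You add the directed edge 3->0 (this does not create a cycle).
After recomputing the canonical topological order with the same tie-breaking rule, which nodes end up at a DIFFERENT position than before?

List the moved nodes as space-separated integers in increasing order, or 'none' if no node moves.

Old toposort: [0, 1, 2, 3, 4]
Added edge 3->0
Recompute Kahn (smallest-id tiebreak):
  initial in-degrees: [1, 0, 1, 0, 3]
  ready (indeg=0): [1, 3]
  pop 1: indeg[4]->2 | ready=[3] | order so far=[1]
  pop 3: indeg[0]->0; indeg[4]->1 | ready=[0] | order so far=[1, 3]
  pop 0: indeg[2]->0; indeg[4]->0 | ready=[2, 4] | order so far=[1, 3, 0]
  pop 2: no out-edges | ready=[4] | order so far=[1, 3, 0, 2]
  pop 4: no out-edges | ready=[] | order so far=[1, 3, 0, 2, 4]
New canonical toposort: [1, 3, 0, 2, 4]
Compare positions:
  Node 0: index 0 -> 2 (moved)
  Node 1: index 1 -> 0 (moved)
  Node 2: index 2 -> 3 (moved)
  Node 3: index 3 -> 1 (moved)
  Node 4: index 4 -> 4 (same)
Nodes that changed position: 0 1 2 3

Answer: 0 1 2 3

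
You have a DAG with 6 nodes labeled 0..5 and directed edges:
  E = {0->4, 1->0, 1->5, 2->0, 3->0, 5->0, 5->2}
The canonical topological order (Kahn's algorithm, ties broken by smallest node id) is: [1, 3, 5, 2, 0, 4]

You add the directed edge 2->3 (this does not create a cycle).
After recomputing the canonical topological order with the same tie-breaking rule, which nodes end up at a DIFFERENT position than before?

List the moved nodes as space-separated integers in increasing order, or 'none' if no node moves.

Old toposort: [1, 3, 5, 2, 0, 4]
Added edge 2->3
Recompute Kahn (smallest-id tiebreak):
  initial in-degrees: [4, 0, 1, 1, 1, 1]
  ready (indeg=0): [1]
  pop 1: indeg[0]->3; indeg[5]->0 | ready=[5] | order so far=[1]
  pop 5: indeg[0]->2; indeg[2]->0 | ready=[2] | order so far=[1, 5]
  pop 2: indeg[0]->1; indeg[3]->0 | ready=[3] | order so far=[1, 5, 2]
  pop 3: indeg[0]->0 | ready=[0] | order so far=[1, 5, 2, 3]
  pop 0: indeg[4]->0 | ready=[4] | order so far=[1, 5, 2, 3, 0]
  pop 4: no out-edges | ready=[] | order so far=[1, 5, 2, 3, 0, 4]
New canonical toposort: [1, 5, 2, 3, 0, 4]
Compare positions:
  Node 0: index 4 -> 4 (same)
  Node 1: index 0 -> 0 (same)
  Node 2: index 3 -> 2 (moved)
  Node 3: index 1 -> 3 (moved)
  Node 4: index 5 -> 5 (same)
  Node 5: index 2 -> 1 (moved)
Nodes that changed position: 2 3 5

Answer: 2 3 5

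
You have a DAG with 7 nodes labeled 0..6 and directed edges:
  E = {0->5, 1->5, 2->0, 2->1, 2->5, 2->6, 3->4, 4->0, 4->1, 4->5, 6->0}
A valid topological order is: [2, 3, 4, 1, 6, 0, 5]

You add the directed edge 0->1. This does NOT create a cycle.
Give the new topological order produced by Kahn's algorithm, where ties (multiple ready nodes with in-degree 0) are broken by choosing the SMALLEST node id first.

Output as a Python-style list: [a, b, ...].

Old toposort: [2, 3, 4, 1, 6, 0, 5]
Added edge: 0->1
Position of 0 (5) > position of 1 (3). Must reorder: 0 must now come before 1.
Run Kahn's algorithm (break ties by smallest node id):
  initial in-degrees: [3, 3, 0, 0, 1, 4, 1]
  ready (indeg=0): [2, 3]
  pop 2: indeg[0]->2; indeg[1]->2; indeg[5]->3; indeg[6]->0 | ready=[3, 6] | order so far=[2]
  pop 3: indeg[4]->0 | ready=[4, 6] | order so far=[2, 3]
  pop 4: indeg[0]->1; indeg[1]->1; indeg[5]->2 | ready=[6] | order so far=[2, 3, 4]
  pop 6: indeg[0]->0 | ready=[0] | order so far=[2, 3, 4, 6]
  pop 0: indeg[1]->0; indeg[5]->1 | ready=[1] | order so far=[2, 3, 4, 6, 0]
  pop 1: indeg[5]->0 | ready=[5] | order so far=[2, 3, 4, 6, 0, 1]
  pop 5: no out-edges | ready=[] | order so far=[2, 3, 4, 6, 0, 1, 5]
  Result: [2, 3, 4, 6, 0, 1, 5]

Answer: [2, 3, 4, 6, 0, 1, 5]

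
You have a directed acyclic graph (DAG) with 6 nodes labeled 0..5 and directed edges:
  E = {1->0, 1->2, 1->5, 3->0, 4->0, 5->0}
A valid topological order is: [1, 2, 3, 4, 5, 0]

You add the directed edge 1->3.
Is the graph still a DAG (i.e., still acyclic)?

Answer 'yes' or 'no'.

Answer: yes

Derivation:
Given toposort: [1, 2, 3, 4, 5, 0]
Position of 1: index 0; position of 3: index 2
New edge 1->3: forward
Forward edge: respects the existing order. Still a DAG, same toposort still valid.
Still a DAG? yes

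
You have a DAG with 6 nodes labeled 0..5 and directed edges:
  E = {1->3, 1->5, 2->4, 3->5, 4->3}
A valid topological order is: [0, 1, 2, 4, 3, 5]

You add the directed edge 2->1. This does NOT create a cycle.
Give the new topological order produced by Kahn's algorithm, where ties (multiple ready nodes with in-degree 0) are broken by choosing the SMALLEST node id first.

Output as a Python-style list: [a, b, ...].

Answer: [0, 2, 1, 4, 3, 5]

Derivation:
Old toposort: [0, 1, 2, 4, 3, 5]
Added edge: 2->1
Position of 2 (2) > position of 1 (1). Must reorder: 2 must now come before 1.
Run Kahn's algorithm (break ties by smallest node id):
  initial in-degrees: [0, 1, 0, 2, 1, 2]
  ready (indeg=0): [0, 2]
  pop 0: no out-edges | ready=[2] | order so far=[0]
  pop 2: indeg[1]->0; indeg[4]->0 | ready=[1, 4] | order so far=[0, 2]
  pop 1: indeg[3]->1; indeg[5]->1 | ready=[4] | order so far=[0, 2, 1]
  pop 4: indeg[3]->0 | ready=[3] | order so far=[0, 2, 1, 4]
  pop 3: indeg[5]->0 | ready=[5] | order so far=[0, 2, 1, 4, 3]
  pop 5: no out-edges | ready=[] | order so far=[0, 2, 1, 4, 3, 5]
  Result: [0, 2, 1, 4, 3, 5]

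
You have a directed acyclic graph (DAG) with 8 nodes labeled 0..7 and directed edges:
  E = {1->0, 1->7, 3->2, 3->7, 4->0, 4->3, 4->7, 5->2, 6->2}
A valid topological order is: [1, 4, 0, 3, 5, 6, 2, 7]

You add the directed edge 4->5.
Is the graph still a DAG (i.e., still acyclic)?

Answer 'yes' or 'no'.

Answer: yes

Derivation:
Given toposort: [1, 4, 0, 3, 5, 6, 2, 7]
Position of 4: index 1; position of 5: index 4
New edge 4->5: forward
Forward edge: respects the existing order. Still a DAG, same toposort still valid.
Still a DAG? yes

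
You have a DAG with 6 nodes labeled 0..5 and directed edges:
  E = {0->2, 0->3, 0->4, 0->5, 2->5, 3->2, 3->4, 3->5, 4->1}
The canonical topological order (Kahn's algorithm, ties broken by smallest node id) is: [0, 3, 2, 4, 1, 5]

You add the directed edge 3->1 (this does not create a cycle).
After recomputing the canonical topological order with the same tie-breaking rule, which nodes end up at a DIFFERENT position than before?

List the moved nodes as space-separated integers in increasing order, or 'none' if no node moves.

Old toposort: [0, 3, 2, 4, 1, 5]
Added edge 3->1
Recompute Kahn (smallest-id tiebreak):
  initial in-degrees: [0, 2, 2, 1, 2, 3]
  ready (indeg=0): [0]
  pop 0: indeg[2]->1; indeg[3]->0; indeg[4]->1; indeg[5]->2 | ready=[3] | order so far=[0]
  pop 3: indeg[1]->1; indeg[2]->0; indeg[4]->0; indeg[5]->1 | ready=[2, 4] | order so far=[0, 3]
  pop 2: indeg[5]->0 | ready=[4, 5] | order so far=[0, 3, 2]
  pop 4: indeg[1]->0 | ready=[1, 5] | order so far=[0, 3, 2, 4]
  pop 1: no out-edges | ready=[5] | order so far=[0, 3, 2, 4, 1]
  pop 5: no out-edges | ready=[] | order so far=[0, 3, 2, 4, 1, 5]
New canonical toposort: [0, 3, 2, 4, 1, 5]
Compare positions:
  Node 0: index 0 -> 0 (same)
  Node 1: index 4 -> 4 (same)
  Node 2: index 2 -> 2 (same)
  Node 3: index 1 -> 1 (same)
  Node 4: index 3 -> 3 (same)
  Node 5: index 5 -> 5 (same)
Nodes that changed position: none

Answer: none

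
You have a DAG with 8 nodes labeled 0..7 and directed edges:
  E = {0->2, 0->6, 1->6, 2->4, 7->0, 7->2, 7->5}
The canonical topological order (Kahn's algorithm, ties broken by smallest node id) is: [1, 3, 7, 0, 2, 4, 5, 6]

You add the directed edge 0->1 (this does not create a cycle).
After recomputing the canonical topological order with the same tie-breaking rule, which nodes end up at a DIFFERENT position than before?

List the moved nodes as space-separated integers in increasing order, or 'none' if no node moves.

Answer: 0 1 3 7

Derivation:
Old toposort: [1, 3, 7, 0, 2, 4, 5, 6]
Added edge 0->1
Recompute Kahn (smallest-id tiebreak):
  initial in-degrees: [1, 1, 2, 0, 1, 1, 2, 0]
  ready (indeg=0): [3, 7]
  pop 3: no out-edges | ready=[7] | order so far=[3]
  pop 7: indeg[0]->0; indeg[2]->1; indeg[5]->0 | ready=[0, 5] | order so far=[3, 7]
  pop 0: indeg[1]->0; indeg[2]->0; indeg[6]->1 | ready=[1, 2, 5] | order so far=[3, 7, 0]
  pop 1: indeg[6]->0 | ready=[2, 5, 6] | order so far=[3, 7, 0, 1]
  pop 2: indeg[4]->0 | ready=[4, 5, 6] | order so far=[3, 7, 0, 1, 2]
  pop 4: no out-edges | ready=[5, 6] | order so far=[3, 7, 0, 1, 2, 4]
  pop 5: no out-edges | ready=[6] | order so far=[3, 7, 0, 1, 2, 4, 5]
  pop 6: no out-edges | ready=[] | order so far=[3, 7, 0, 1, 2, 4, 5, 6]
New canonical toposort: [3, 7, 0, 1, 2, 4, 5, 6]
Compare positions:
  Node 0: index 3 -> 2 (moved)
  Node 1: index 0 -> 3 (moved)
  Node 2: index 4 -> 4 (same)
  Node 3: index 1 -> 0 (moved)
  Node 4: index 5 -> 5 (same)
  Node 5: index 6 -> 6 (same)
  Node 6: index 7 -> 7 (same)
  Node 7: index 2 -> 1 (moved)
Nodes that changed position: 0 1 3 7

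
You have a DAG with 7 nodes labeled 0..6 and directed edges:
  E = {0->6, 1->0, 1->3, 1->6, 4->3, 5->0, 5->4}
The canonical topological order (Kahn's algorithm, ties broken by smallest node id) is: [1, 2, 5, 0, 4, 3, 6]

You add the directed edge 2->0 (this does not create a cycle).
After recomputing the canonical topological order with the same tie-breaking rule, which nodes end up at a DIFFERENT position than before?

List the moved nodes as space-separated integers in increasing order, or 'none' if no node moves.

Old toposort: [1, 2, 5, 0, 4, 3, 6]
Added edge 2->0
Recompute Kahn (smallest-id tiebreak):
  initial in-degrees: [3, 0, 0, 2, 1, 0, 2]
  ready (indeg=0): [1, 2, 5]
  pop 1: indeg[0]->2; indeg[3]->1; indeg[6]->1 | ready=[2, 5] | order so far=[1]
  pop 2: indeg[0]->1 | ready=[5] | order so far=[1, 2]
  pop 5: indeg[0]->0; indeg[4]->0 | ready=[0, 4] | order so far=[1, 2, 5]
  pop 0: indeg[6]->0 | ready=[4, 6] | order so far=[1, 2, 5, 0]
  pop 4: indeg[3]->0 | ready=[3, 6] | order so far=[1, 2, 5, 0, 4]
  pop 3: no out-edges | ready=[6] | order so far=[1, 2, 5, 0, 4, 3]
  pop 6: no out-edges | ready=[] | order so far=[1, 2, 5, 0, 4, 3, 6]
New canonical toposort: [1, 2, 5, 0, 4, 3, 6]
Compare positions:
  Node 0: index 3 -> 3 (same)
  Node 1: index 0 -> 0 (same)
  Node 2: index 1 -> 1 (same)
  Node 3: index 5 -> 5 (same)
  Node 4: index 4 -> 4 (same)
  Node 5: index 2 -> 2 (same)
  Node 6: index 6 -> 6 (same)
Nodes that changed position: none

Answer: none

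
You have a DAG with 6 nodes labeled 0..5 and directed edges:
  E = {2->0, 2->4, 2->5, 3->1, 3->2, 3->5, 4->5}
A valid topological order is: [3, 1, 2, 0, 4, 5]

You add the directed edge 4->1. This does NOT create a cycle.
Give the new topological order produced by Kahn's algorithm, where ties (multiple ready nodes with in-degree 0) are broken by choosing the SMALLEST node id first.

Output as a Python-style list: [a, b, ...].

Old toposort: [3, 1, 2, 0, 4, 5]
Added edge: 4->1
Position of 4 (4) > position of 1 (1). Must reorder: 4 must now come before 1.
Run Kahn's algorithm (break ties by smallest node id):
  initial in-degrees: [1, 2, 1, 0, 1, 3]
  ready (indeg=0): [3]
  pop 3: indeg[1]->1; indeg[2]->0; indeg[5]->2 | ready=[2] | order so far=[3]
  pop 2: indeg[0]->0; indeg[4]->0; indeg[5]->1 | ready=[0, 4] | order so far=[3, 2]
  pop 0: no out-edges | ready=[4] | order so far=[3, 2, 0]
  pop 4: indeg[1]->0; indeg[5]->0 | ready=[1, 5] | order so far=[3, 2, 0, 4]
  pop 1: no out-edges | ready=[5] | order so far=[3, 2, 0, 4, 1]
  pop 5: no out-edges | ready=[] | order so far=[3, 2, 0, 4, 1, 5]
  Result: [3, 2, 0, 4, 1, 5]

Answer: [3, 2, 0, 4, 1, 5]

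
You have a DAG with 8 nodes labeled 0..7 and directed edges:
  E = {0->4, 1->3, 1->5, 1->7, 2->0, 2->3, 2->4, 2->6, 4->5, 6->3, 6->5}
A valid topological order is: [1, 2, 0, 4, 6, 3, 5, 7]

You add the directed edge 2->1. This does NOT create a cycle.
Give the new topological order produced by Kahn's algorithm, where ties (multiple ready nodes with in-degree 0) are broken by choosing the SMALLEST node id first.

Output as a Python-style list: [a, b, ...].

Old toposort: [1, 2, 0, 4, 6, 3, 5, 7]
Added edge: 2->1
Position of 2 (1) > position of 1 (0). Must reorder: 2 must now come before 1.
Run Kahn's algorithm (break ties by smallest node id):
  initial in-degrees: [1, 1, 0, 3, 2, 3, 1, 1]
  ready (indeg=0): [2]
  pop 2: indeg[0]->0; indeg[1]->0; indeg[3]->2; indeg[4]->1; indeg[6]->0 | ready=[0, 1, 6] | order so far=[2]
  pop 0: indeg[4]->0 | ready=[1, 4, 6] | order so far=[2, 0]
  pop 1: indeg[3]->1; indeg[5]->2; indeg[7]->0 | ready=[4, 6, 7] | order so far=[2, 0, 1]
  pop 4: indeg[5]->1 | ready=[6, 7] | order so far=[2, 0, 1, 4]
  pop 6: indeg[3]->0; indeg[5]->0 | ready=[3, 5, 7] | order so far=[2, 0, 1, 4, 6]
  pop 3: no out-edges | ready=[5, 7] | order so far=[2, 0, 1, 4, 6, 3]
  pop 5: no out-edges | ready=[7] | order so far=[2, 0, 1, 4, 6, 3, 5]
  pop 7: no out-edges | ready=[] | order so far=[2, 0, 1, 4, 6, 3, 5, 7]
  Result: [2, 0, 1, 4, 6, 3, 5, 7]

Answer: [2, 0, 1, 4, 6, 3, 5, 7]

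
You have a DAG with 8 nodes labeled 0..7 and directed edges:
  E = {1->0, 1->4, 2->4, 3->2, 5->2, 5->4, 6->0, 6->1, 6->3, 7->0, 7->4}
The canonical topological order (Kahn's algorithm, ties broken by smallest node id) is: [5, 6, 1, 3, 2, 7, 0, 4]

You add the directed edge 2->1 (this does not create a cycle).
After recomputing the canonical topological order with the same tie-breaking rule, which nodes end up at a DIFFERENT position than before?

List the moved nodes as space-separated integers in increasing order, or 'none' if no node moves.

Old toposort: [5, 6, 1, 3, 2, 7, 0, 4]
Added edge 2->1
Recompute Kahn (smallest-id tiebreak):
  initial in-degrees: [3, 2, 2, 1, 4, 0, 0, 0]
  ready (indeg=0): [5, 6, 7]
  pop 5: indeg[2]->1; indeg[4]->3 | ready=[6, 7] | order so far=[5]
  pop 6: indeg[0]->2; indeg[1]->1; indeg[3]->0 | ready=[3, 7] | order so far=[5, 6]
  pop 3: indeg[2]->0 | ready=[2, 7] | order so far=[5, 6, 3]
  pop 2: indeg[1]->0; indeg[4]->2 | ready=[1, 7] | order so far=[5, 6, 3, 2]
  pop 1: indeg[0]->1; indeg[4]->1 | ready=[7] | order so far=[5, 6, 3, 2, 1]
  pop 7: indeg[0]->0; indeg[4]->0 | ready=[0, 4] | order so far=[5, 6, 3, 2, 1, 7]
  pop 0: no out-edges | ready=[4] | order so far=[5, 6, 3, 2, 1, 7, 0]
  pop 4: no out-edges | ready=[] | order so far=[5, 6, 3, 2, 1, 7, 0, 4]
New canonical toposort: [5, 6, 3, 2, 1, 7, 0, 4]
Compare positions:
  Node 0: index 6 -> 6 (same)
  Node 1: index 2 -> 4 (moved)
  Node 2: index 4 -> 3 (moved)
  Node 3: index 3 -> 2 (moved)
  Node 4: index 7 -> 7 (same)
  Node 5: index 0 -> 0 (same)
  Node 6: index 1 -> 1 (same)
  Node 7: index 5 -> 5 (same)
Nodes that changed position: 1 2 3

Answer: 1 2 3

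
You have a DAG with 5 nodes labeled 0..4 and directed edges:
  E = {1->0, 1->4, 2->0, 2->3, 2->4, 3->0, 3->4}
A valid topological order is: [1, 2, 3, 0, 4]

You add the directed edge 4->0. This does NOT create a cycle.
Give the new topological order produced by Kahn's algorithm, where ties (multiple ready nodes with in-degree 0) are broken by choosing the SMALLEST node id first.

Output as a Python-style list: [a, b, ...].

Answer: [1, 2, 3, 4, 0]

Derivation:
Old toposort: [1, 2, 3, 0, 4]
Added edge: 4->0
Position of 4 (4) > position of 0 (3). Must reorder: 4 must now come before 0.
Run Kahn's algorithm (break ties by smallest node id):
  initial in-degrees: [4, 0, 0, 1, 3]
  ready (indeg=0): [1, 2]
  pop 1: indeg[0]->3; indeg[4]->2 | ready=[2] | order so far=[1]
  pop 2: indeg[0]->2; indeg[3]->0; indeg[4]->1 | ready=[3] | order so far=[1, 2]
  pop 3: indeg[0]->1; indeg[4]->0 | ready=[4] | order so far=[1, 2, 3]
  pop 4: indeg[0]->0 | ready=[0] | order so far=[1, 2, 3, 4]
  pop 0: no out-edges | ready=[] | order so far=[1, 2, 3, 4, 0]
  Result: [1, 2, 3, 4, 0]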